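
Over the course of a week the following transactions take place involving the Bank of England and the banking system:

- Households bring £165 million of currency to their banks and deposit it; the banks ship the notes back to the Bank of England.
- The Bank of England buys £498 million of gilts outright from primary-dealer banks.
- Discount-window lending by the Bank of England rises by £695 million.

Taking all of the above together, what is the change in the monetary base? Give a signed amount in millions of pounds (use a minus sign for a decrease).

+£1193 million

Bank of England balance sheet:
  Assets:      Securities +£498M, Loans to banks +£695M
  Liabilities: Bank reserves +£1358M, Currency in circulation −£165M
Commercial banking system:
  Assets:      Reserves at CB +£1358M, Securities −£498M
  Liabilities: Checkable deposits +£165M, Borrowings from CB +£695M
Monetary base = currency + reserves: −£165M + (+£1358M) = +£1193 million.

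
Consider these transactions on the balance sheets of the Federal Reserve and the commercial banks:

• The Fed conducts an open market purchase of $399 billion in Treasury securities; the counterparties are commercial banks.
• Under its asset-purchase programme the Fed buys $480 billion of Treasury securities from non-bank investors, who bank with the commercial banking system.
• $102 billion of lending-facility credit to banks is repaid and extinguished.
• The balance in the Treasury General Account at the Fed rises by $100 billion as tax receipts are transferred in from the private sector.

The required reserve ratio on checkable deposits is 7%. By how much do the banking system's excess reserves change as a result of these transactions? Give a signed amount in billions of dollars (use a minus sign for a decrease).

OMO purchase (from banks) $399 billion: reserves +$399B, deposits 0.
Asset purchase (from non-banks) $480 billion: reserves +$480B, deposits +$480B.
Discount-window repayment $102 billion: reserves −$102B, deposits 0.
Government account inflow $100 billion: reserves −$100B, deposits −$100B.
Totals: Δreserves = +$677B, Δdeposits = +$380B.
Δrequired reserves = 7% × +$380B = +$26.6B.
Δexcess reserves = Δreserves − Δrequired = +$677B − (+$26.6B) = +$650.4 billion.

+$650.4 billion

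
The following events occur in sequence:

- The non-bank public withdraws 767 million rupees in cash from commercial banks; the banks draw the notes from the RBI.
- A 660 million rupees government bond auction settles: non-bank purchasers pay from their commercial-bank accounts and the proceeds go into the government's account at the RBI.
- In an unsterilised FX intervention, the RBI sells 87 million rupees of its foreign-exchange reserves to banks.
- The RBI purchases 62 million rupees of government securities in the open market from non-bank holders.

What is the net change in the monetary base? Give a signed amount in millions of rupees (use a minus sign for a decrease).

RBI balance sheet:
  Assets:      Securities +62M, Foreign assets −87M
  Liabilities: Bank reserves −1452M, Currency in circulation +767M, Government deposits +660M
Monetary base = currency + reserves: +767M + (−1452M) = -685 million.

-685 million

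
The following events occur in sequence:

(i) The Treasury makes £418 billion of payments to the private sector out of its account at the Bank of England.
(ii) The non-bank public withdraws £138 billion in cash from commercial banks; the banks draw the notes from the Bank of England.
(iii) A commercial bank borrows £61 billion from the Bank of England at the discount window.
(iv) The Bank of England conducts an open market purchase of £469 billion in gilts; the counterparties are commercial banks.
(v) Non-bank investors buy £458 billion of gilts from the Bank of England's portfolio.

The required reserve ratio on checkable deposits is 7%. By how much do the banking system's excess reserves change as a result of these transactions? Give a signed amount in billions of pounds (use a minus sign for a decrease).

+£364.46 billion

Government spending £418 billion: reserves +£418B, deposits +£418B.
Currency withdrawal £138 billion: reserves −£138B, deposits −£138B.
Discount-window loan £61 billion: reserves +£61B, deposits 0.
OMO purchase (from banks) £469 billion: reserves +£469B, deposits 0.
Asset sale (to non-banks) £458 billion: reserves −£458B, deposits −£458B.
Totals: Δreserves = +£352B, Δdeposits = −£178B.
Δrequired reserves = 7% × −£178B = −£12.46B.
Δexcess reserves = Δreserves − Δrequired = +£352B − (−£12.46B) = +£364.46 billion.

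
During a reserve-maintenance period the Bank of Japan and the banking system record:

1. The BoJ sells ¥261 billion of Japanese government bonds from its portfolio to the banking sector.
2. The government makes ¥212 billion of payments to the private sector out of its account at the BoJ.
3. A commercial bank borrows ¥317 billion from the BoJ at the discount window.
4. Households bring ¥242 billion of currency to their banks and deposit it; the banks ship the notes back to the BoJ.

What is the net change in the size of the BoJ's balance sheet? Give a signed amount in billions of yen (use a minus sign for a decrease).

+¥56 billion

OMO sale (to banks) ¥261 billion: a BoJ asset is shed → −¥261B.
Government spending ¥212 billion: only the composition of liabilities changes → 0.
Discount-window loan ¥317 billion: a BoJ asset is acquired → +¥317B.
Currency deposit ¥242 billion: only the composition of liabilities changes → 0.
Net: −261 + 0 + 317 + 0 = +¥56 billion.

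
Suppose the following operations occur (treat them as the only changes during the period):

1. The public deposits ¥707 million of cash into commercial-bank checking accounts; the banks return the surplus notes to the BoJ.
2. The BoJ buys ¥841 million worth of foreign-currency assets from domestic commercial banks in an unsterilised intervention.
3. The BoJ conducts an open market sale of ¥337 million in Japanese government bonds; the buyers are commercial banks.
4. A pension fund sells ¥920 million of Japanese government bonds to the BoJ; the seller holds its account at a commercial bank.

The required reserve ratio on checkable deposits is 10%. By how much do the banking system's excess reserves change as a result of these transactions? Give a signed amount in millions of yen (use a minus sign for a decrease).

Currency deposit ¥707 million: reserves +¥707M, deposits +¥707M.
FX purchase ¥841 million: reserves +¥841M, deposits 0.
OMO sale (to banks) ¥337 million: reserves −¥337M, deposits 0.
Asset purchase (from non-banks) ¥920 million: reserves +¥920M, deposits +¥920M.
Totals: Δreserves = +¥2131M, Δdeposits = +¥1627M.
Δrequired reserves = 10% × +¥1627M = +¥162.7M.
Δexcess reserves = Δreserves − Δrequired = +¥2131M − (+¥162.7M) = +¥1968.3 million.

+¥1968.3 million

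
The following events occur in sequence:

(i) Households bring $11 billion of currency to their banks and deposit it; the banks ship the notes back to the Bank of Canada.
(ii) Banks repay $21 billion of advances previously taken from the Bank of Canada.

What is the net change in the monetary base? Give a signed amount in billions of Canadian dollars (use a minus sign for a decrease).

Currency deposit $11 billion: just a shift between currency and reserves — both are base money → 0.
Discount-window repayment $21 billion: Bank of Canada balance sheet contracts → −$21B.
Net: 0 − 21 = -$21 billion.

-$21 billion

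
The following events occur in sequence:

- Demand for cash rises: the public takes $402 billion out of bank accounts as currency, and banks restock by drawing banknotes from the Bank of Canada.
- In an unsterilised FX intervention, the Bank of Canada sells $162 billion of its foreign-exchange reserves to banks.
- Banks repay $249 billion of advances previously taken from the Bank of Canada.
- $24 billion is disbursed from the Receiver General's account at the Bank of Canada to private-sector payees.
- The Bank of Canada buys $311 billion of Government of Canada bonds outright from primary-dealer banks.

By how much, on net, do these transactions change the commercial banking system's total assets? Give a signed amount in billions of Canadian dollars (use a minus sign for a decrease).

-$627 billion

Currency withdrawal $402 billion: bank balance sheets shrink → −$402B.
FX sale $162 billion: just an asset swap on bank balance sheets → 0.
Discount-window repayment $249 billion: bank balance sheets shrink → −$249B.
Government spending $24 billion: bank balance sheets expand → +$24B.
OMO purchase (from banks) $311 billion: just an asset swap on bank balance sheets → 0.
Net: −402 + 0 − 249 + 24 + 0 = -$627 billion.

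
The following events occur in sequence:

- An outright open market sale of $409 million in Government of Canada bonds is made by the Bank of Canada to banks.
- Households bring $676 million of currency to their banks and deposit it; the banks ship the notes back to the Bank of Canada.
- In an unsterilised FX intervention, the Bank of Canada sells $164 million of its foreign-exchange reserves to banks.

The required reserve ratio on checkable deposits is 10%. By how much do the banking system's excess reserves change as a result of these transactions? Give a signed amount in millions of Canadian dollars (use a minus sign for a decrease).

+$35.4 million

OMO sale (to banks) $409 million: reserves −$409M, deposits 0.
Currency deposit $676 million: reserves +$676M, deposits +$676M.
FX sale $164 million: reserves −$164M, deposits 0.
Totals: Δreserves = +$103M, Δdeposits = +$676M.
Δrequired reserves = 10% × +$676M = +$67.6M.
Δexcess reserves = Δreserves − Δrequired = +$103M − (+$67.6M) = +$35.4 million.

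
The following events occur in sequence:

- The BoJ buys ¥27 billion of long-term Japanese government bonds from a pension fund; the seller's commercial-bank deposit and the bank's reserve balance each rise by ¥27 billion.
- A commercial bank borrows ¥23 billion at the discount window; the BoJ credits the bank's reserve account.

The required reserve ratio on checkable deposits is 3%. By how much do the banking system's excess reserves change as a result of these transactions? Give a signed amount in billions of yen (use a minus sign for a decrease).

Asset purchase (from non-banks) ¥27 billion: reserves +¥27B, deposits +¥27B.
Discount-window loan ¥23 billion: reserves +¥23B, deposits 0.
Totals: Δreserves = +¥50B, Δdeposits = +¥27B.
Δrequired reserves = 3% × +¥27B = +¥0.81B.
Δexcess reserves = Δreserves − Δrequired = +¥50B − (+¥0.81B) = +¥49.19 billion.

+¥49.19 billion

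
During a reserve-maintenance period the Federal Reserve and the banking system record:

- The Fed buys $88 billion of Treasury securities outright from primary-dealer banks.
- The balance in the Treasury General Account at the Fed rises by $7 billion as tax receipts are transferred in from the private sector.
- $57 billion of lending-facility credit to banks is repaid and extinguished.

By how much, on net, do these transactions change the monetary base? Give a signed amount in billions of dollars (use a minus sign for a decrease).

+$24 billion

OMO purchase (from banks) $88 billion: Fed balance sheet expands → +$88B.
Government account inflow $7 billion: reserves shift to a non-base liability → −$7B.
Discount-window repayment $57 billion: Fed balance sheet contracts → −$57B.
Net: 88 − 7 − 57 = +$24 billion.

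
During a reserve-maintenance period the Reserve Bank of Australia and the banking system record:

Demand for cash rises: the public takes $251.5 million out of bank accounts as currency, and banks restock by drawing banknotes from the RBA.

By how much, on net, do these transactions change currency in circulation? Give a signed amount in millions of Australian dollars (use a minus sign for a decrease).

+$251.5 million

RBA balance sheet:
  Assets:      no change
  Liabilities: Bank reserves −$251.5M, Currency in circulation +$251.5M
So the change in currency in circulation is +$251.5 million.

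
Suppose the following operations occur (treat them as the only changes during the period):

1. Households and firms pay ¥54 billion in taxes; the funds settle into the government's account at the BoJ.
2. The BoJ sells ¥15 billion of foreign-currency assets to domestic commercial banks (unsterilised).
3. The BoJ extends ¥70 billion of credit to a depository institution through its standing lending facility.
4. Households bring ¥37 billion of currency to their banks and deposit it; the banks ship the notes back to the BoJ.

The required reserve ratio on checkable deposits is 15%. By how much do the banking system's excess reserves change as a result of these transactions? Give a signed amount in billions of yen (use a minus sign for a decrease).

+¥40.55 billion

Government account inflow ¥54 billion: reserves −¥54B, deposits −¥54B.
FX sale ¥15 billion: reserves −¥15B, deposits 0.
Discount-window loan ¥70 billion: reserves +¥70B, deposits 0.
Currency deposit ¥37 billion: reserves +¥37B, deposits +¥37B.
Totals: Δreserves = +¥38B, Δdeposits = −¥17B.
Δrequired reserves = 15% × −¥17B = −¥2.55B.
Δexcess reserves = Δreserves − Δrequired = +¥38B − (−¥2.55B) = +¥40.55 billion.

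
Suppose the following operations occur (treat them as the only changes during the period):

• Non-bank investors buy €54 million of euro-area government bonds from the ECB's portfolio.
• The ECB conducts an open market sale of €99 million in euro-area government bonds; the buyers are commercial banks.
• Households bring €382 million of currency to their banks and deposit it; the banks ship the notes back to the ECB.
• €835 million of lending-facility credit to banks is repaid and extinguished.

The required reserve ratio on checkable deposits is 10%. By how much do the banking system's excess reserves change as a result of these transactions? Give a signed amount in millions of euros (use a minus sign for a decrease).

-€638.8 million

Asset sale (to non-banks) €54 million: reserves −€54M, deposits −€54M.
OMO sale (to banks) €99 million: reserves −€99M, deposits 0.
Currency deposit €382 million: reserves +€382M, deposits +€382M.
Discount-window repayment €835 million: reserves −€835M, deposits 0.
Totals: Δreserves = −€606M, Δdeposits = +€328M.
Δrequired reserves = 10% × +€328M = +€32.8M.
Δexcess reserves = Δreserves − Δrequired = −€606M − (+€32.8M) = -€638.8 million.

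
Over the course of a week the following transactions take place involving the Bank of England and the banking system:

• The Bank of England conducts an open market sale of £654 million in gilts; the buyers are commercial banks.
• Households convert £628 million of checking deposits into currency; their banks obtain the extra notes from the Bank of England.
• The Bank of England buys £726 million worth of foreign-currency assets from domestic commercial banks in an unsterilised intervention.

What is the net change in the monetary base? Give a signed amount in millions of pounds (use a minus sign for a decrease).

OMO sale (to banks) £654 million: Bank of England balance sheet contracts → −£654M.
Currency withdrawal £628 million: just a shift between currency and reserves — both are base money → 0.
FX purchase £726 million: Bank of England balance sheet expands → +£726M.
Net: −654 + 0 + 726 = +£72 million.

+£72 million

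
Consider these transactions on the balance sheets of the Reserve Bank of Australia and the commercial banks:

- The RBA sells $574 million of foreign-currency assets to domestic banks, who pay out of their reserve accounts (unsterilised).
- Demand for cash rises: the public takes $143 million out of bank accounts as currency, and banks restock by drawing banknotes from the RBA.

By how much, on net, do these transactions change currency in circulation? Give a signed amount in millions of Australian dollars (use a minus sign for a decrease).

RBA balance sheet:
  Assets:      Foreign assets −$574M
  Liabilities: Bank reserves −$717M, Currency in circulation +$143M
So the change in currency in circulation is +$143 million.

+$143 million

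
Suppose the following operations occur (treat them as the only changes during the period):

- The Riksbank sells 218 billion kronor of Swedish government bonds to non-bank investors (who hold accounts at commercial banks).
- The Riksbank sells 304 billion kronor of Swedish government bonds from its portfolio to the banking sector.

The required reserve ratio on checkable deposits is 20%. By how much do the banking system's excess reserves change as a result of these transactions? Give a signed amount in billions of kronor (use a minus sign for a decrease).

Asset sale (to non-banks) 218 billion kronor: reserves −218B, deposits −218B.
OMO sale (to banks) 304 billion kronor: reserves −304B, deposits 0.
Totals: Δreserves = −522B, Δdeposits = −218B.
Δrequired reserves = 20% × −218B = −43.6B.
Δexcess reserves = Δreserves − Δrequired = −522B − (−43.6B) = -478.4 billion.

-478.4 billion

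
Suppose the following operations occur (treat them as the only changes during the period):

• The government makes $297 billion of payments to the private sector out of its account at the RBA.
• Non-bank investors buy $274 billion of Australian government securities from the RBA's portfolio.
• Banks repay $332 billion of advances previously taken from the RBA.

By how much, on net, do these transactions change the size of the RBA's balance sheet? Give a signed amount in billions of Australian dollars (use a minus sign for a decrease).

-$606 billion

Government spending $297 billion: only the composition of liabilities changes → 0.
Asset sale (to non-banks) $274 billion: an RBA asset is shed → −$274B.
Discount-window repayment $332 billion: an RBA asset is shed → −$332B.
Net: 0 − 274 − 332 = -$606 billion.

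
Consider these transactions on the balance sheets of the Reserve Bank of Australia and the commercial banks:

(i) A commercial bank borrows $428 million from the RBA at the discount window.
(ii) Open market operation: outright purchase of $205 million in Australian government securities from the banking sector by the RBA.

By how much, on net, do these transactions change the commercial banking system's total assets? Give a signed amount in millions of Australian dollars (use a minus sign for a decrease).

+$428 million

RBA balance sheet:
  Assets:      Securities +$205M, Loans to banks +$428M
  Liabilities: Bank reserves +$633M
Commercial banking system:
  Assets:      Reserves at CB +$633M, Securities −$205M
  Liabilities: Borrowings from CB +$428M
Change in total bank assets = +$428 million.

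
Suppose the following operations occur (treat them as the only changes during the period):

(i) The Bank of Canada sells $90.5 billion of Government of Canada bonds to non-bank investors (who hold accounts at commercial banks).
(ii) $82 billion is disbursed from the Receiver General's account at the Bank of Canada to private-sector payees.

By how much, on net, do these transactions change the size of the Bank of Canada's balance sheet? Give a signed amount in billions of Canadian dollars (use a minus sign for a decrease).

-$90.5 billion

Bank of Canada balance sheet:
  Assets:      Securities −$90.5B
  Liabilities: Bank reserves −$8.5B, Government deposits −$82B
Commercial banking system:
  Assets:      Reserves at CB −$8.5B
  Liabilities: Checkable deposits −$8.5B
Change in total Bank of Canada assets = -$90.5 billion.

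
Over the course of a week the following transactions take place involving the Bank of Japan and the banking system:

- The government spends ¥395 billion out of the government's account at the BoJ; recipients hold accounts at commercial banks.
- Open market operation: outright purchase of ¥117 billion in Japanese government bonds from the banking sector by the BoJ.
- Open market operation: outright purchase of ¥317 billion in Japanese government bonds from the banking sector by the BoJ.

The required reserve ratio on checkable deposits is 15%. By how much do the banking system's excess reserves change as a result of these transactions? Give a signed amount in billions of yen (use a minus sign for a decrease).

Government spending ¥395 billion: reserves +¥395B, deposits +¥395B.
OMO purchase (from banks) ¥117 billion: reserves +¥117B, deposits 0.
OMO purchase (from banks) ¥317 billion: reserves +¥317B, deposits 0.
Totals: Δreserves = +¥829B, Δdeposits = +¥395B.
Δrequired reserves = 15% × +¥395B = +¥59.25B.
Δexcess reserves = Δreserves − Δrequired = +¥829B − (+¥59.25B) = +¥769.75 billion.

+¥769.75 billion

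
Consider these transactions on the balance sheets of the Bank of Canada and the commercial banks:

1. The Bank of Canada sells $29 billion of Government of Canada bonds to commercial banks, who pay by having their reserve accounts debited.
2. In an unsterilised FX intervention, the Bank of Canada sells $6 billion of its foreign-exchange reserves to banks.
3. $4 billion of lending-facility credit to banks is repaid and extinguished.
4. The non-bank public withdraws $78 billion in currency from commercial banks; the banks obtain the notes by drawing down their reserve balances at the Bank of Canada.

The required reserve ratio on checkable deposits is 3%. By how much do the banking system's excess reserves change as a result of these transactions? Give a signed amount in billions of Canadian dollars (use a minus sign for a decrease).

-$114.66 billion

OMO sale (to banks) $29 billion: reserves −$29B, deposits 0.
FX sale $6 billion: reserves −$6B, deposits 0.
Discount-window repayment $4 billion: reserves −$4B, deposits 0.
Currency withdrawal $78 billion: reserves −$78B, deposits −$78B.
Totals: Δreserves = −$117B, Δdeposits = −$78B.
Δrequired reserves = 3% × −$78B = −$2.34B.
Δexcess reserves = Δreserves − Δrequired = −$117B − (−$2.34B) = -$114.66 billion.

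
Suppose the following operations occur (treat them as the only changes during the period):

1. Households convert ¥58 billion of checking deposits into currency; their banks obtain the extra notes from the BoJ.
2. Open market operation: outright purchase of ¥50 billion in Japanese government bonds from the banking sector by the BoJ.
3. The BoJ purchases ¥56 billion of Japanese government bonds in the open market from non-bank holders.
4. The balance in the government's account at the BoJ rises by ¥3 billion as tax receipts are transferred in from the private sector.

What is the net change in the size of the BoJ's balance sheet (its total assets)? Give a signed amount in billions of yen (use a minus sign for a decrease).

Currency withdrawal ¥58 billion: only the composition of liabilities changes → 0.
OMO purchase (from banks) ¥50 billion: a BoJ asset is acquired → +¥50B.
Asset purchase (from non-banks) ¥56 billion: a BoJ asset is acquired → +¥56B.
Government account inflow ¥3 billion: only the composition of liabilities changes → 0.
Net: 0 + 50 + 56 + 0 = +¥106 billion.

+¥106 billion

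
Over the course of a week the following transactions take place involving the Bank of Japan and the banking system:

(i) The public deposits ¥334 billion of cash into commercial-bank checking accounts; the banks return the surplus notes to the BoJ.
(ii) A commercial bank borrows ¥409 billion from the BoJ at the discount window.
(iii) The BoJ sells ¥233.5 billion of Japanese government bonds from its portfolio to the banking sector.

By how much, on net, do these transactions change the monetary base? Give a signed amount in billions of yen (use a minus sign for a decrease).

+¥175.5 billion

BoJ balance sheet:
  Assets:      Securities −¥233.5B, Loans to banks +¥409B
  Liabilities: Bank reserves +¥509.5B, Currency in circulation −¥334B
Commercial banking system:
  Assets:      Reserves at CB +¥509.5B, Securities +¥233.5B
  Liabilities: Checkable deposits +¥334B, Borrowings from CB +¥409B
Monetary base = currency + reserves: −¥334B + (+¥509.5B) = +¥175.5 billion.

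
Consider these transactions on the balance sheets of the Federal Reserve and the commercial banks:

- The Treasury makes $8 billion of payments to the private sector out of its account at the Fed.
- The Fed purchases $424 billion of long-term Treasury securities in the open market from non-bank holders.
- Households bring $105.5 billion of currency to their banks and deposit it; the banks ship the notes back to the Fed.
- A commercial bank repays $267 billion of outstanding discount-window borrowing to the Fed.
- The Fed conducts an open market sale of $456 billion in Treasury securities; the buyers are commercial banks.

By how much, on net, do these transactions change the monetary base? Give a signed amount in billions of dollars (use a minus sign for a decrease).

-$291 billion

Government spending $8 billion: a non-base liability converts back to reserves → +$8B.
Asset purchase (from non-banks) $424 billion: Fed balance sheet expands → +$424B.
Currency deposit $105.5 billion: just a shift between currency and reserves — both are base money → 0.
Discount-window repayment $267 billion: Fed balance sheet contracts → −$267B.
OMO sale (to banks) $456 billion: Fed balance sheet contracts → −$456B.
Net: 8 + 424 + 0 − 267 − 456 = -$291 billion.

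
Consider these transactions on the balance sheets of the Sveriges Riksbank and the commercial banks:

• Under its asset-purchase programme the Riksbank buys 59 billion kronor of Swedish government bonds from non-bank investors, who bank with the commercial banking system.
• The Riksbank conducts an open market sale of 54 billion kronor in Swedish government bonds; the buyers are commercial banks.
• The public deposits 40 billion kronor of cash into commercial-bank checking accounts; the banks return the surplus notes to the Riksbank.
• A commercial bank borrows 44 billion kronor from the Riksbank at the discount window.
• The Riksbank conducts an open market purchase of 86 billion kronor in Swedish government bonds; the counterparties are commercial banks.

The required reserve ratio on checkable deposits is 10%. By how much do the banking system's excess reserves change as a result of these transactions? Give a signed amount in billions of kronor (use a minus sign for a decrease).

Asset purchase (from non-banks) 59 billion kronor: reserves +59B, deposits +59B.
OMO sale (to banks) 54 billion kronor: reserves −54B, deposits 0.
Currency deposit 40 billion kronor: reserves +40B, deposits +40B.
Discount-window loan 44 billion kronor: reserves +44B, deposits 0.
OMO purchase (from banks) 86 billion kronor: reserves +86B, deposits 0.
Totals: Δreserves = +175B, Δdeposits = +99B.
Δrequired reserves = 10% × +99B = +9.9B.
Δexcess reserves = Δreserves − Δrequired = +175B − (+9.9B) = +165.1 billion.

+165.1 billion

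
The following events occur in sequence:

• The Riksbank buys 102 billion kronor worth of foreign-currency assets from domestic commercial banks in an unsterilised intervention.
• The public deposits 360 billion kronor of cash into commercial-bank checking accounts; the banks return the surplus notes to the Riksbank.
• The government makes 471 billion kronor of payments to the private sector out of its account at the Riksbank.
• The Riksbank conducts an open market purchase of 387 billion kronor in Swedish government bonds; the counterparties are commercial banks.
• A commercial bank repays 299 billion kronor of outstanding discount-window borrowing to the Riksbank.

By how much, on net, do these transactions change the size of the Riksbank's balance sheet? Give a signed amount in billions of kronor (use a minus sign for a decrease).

+190 billion

Riksbank balance sheet:
  Assets:      Securities +387B, Loans to banks −299B, Foreign assets +102B
  Liabilities: Bank reserves +1021B, Currency in circulation −360B, Government deposits −471B
Commercial banking system:
  Assets:      Reserves at CB +1021B, Securities −387B, Foreign assets −102B
  Liabilities: Checkable deposits +831B, Borrowings from CB −299B
Change in total Riksbank assets = +190 billion.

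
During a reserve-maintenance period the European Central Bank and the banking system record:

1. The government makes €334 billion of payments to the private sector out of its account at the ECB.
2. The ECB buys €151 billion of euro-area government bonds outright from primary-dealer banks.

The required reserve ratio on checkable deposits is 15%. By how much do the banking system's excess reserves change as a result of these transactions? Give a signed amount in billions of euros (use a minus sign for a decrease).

+€434.9 billion

Government spending €334 billion: reserves +€334B, deposits +€334B.
OMO purchase (from banks) €151 billion: reserves +€151B, deposits 0.
Totals: Δreserves = +€485B, Δdeposits = +€334B.
Δrequired reserves = 15% × +€334B = +€50.1B.
Δexcess reserves = Δreserves − Δrequired = +€485B − (+€50.1B) = +€434.9 billion.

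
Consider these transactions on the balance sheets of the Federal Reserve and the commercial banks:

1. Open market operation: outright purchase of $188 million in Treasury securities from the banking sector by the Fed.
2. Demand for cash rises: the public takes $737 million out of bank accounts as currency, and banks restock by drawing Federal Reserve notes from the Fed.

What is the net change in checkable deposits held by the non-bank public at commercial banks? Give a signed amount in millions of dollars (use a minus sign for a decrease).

-$737 million

OMO purchase (from banks) $188 million: the counterparty is a bank, so public deposits are unchanged → 0.
Currency withdrawal $737 million: non-bank counterparties' bank balances fall → −$737M.
Net: 0 − 737 = -$737 million.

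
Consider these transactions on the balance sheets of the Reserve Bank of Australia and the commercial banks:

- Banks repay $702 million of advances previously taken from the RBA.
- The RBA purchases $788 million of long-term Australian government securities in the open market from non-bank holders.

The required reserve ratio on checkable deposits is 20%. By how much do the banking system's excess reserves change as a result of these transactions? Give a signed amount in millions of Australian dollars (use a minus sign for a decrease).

Discount-window repayment $702 million: reserves −$702M, deposits 0.
Asset purchase (from non-banks) $788 million: reserves +$788M, deposits +$788M.
Totals: Δreserves = +$86M, Δdeposits = +$788M.
Δrequired reserves = 20% × +$788M = +$157.6M.
Δexcess reserves = Δreserves − Δrequired = +$86M − (+$157.6M) = -$71.6 million.

-$71.6 million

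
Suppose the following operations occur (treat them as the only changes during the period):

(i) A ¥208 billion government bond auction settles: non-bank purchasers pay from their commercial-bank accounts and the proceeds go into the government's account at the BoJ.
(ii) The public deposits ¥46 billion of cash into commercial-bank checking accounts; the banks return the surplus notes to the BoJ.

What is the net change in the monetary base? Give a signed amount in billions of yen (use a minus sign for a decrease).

-¥208 billion

BoJ balance sheet:
  Assets:      no change
  Liabilities: Bank reserves −¥162B, Currency in circulation −¥46B, Government deposits +¥208B
Monetary base = currency + reserves: −¥46B + (−¥162B) = -¥208 billion.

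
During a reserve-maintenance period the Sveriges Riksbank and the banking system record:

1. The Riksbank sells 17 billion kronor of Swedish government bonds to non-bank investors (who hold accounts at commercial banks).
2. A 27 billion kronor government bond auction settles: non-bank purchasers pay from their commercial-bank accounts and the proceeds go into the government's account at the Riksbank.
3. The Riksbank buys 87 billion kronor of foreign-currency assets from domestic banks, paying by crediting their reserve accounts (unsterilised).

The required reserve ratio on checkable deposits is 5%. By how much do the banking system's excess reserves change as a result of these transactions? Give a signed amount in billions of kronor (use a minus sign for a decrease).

+45.2 billion

Asset sale (to non-banks) 17 billion kronor: reserves −17B, deposits −17B.
Government account inflow 27 billion kronor: reserves −27B, deposits −27B.
FX purchase 87 billion kronor: reserves +87B, deposits 0.
Totals: Δreserves = +43B, Δdeposits = −44B.
Δrequired reserves = 5% × −44B = −2.2B.
Δexcess reserves = Δreserves − Δrequired = +43B − (−2.2B) = +45.2 billion.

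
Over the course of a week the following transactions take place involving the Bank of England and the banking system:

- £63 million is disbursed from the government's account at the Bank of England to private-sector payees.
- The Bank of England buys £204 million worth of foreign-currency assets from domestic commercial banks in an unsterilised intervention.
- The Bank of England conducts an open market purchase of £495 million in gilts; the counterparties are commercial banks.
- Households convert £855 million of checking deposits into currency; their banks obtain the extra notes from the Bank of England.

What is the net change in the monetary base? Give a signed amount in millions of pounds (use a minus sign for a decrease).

Bank of England balance sheet:
  Assets:      Securities +£495M, Foreign assets +£204M
  Liabilities: Bank reserves −£93M, Currency in circulation +£855M, Government deposits −£63M
Monetary base = currency + reserves: +£855M + (−£93M) = +£762 million.

+£762 million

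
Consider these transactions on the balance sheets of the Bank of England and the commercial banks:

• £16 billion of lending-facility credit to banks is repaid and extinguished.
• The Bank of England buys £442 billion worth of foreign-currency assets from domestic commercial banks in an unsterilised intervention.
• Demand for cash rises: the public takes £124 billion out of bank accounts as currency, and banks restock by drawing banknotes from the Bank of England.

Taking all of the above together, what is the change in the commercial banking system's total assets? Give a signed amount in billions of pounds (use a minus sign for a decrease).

Bank of England balance sheet:
  Assets:      Loans to banks −£16B, Foreign assets +£442B
  Liabilities: Bank reserves +£302B, Currency in circulation +£124B
Commercial banking system:
  Assets:      Reserves at CB +£302B, Foreign assets −£442B
  Liabilities: Checkable deposits −£124B, Borrowings from CB −£16B
Change in total bank assets = -£140 billion.

-£140 billion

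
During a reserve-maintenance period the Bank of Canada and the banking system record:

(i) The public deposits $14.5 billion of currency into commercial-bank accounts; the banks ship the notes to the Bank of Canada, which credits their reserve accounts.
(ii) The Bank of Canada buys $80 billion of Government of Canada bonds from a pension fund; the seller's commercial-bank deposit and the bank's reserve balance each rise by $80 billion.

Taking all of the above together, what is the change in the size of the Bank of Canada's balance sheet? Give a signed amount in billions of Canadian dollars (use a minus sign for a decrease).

Bank of Canada balance sheet:
  Assets:      Securities +$80B
  Liabilities: Bank reserves +$94.5B, Currency in circulation −$14.5B
Commercial banking system:
  Assets:      Reserves at CB +$94.5B
  Liabilities: Checkable deposits +$94.5B
Change in total Bank of Canada assets = +$80 billion.

+$80 billion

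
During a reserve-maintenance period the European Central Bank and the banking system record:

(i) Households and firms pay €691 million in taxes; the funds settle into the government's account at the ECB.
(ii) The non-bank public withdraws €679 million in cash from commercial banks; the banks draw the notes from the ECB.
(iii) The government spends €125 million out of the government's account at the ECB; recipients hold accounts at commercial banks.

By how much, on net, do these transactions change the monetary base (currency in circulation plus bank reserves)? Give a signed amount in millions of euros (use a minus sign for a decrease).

-€566 million

Government account inflow €691 million: reserves shift to a non-base liability → −€691M.
Currency withdrawal €679 million: just a shift between currency and reserves — both are base money → 0.
Government spending €125 million: a non-base liability converts back to reserves → +€125M.
Net: −691 + 0 + 125 = -€566 million.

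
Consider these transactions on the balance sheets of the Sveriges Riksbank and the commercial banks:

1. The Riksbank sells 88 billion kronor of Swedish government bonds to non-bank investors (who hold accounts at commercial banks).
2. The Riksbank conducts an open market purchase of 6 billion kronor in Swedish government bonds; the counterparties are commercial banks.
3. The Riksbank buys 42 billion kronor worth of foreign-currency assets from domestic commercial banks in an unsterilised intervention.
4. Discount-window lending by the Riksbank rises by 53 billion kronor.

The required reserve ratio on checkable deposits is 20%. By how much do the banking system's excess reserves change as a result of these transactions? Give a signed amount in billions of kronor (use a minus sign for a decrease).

+30.6 billion

Asset sale (to non-banks) 88 billion kronor: reserves −88B, deposits −88B.
OMO purchase (from banks) 6 billion kronor: reserves +6B, deposits 0.
FX purchase 42 billion kronor: reserves +42B, deposits 0.
Discount-window loan 53 billion kronor: reserves +53B, deposits 0.
Totals: Δreserves = +13B, Δdeposits = −88B.
Δrequired reserves = 20% × −88B = −17.6B.
Δexcess reserves = Δreserves − Δrequired = +13B − (−17.6B) = +30.6 billion.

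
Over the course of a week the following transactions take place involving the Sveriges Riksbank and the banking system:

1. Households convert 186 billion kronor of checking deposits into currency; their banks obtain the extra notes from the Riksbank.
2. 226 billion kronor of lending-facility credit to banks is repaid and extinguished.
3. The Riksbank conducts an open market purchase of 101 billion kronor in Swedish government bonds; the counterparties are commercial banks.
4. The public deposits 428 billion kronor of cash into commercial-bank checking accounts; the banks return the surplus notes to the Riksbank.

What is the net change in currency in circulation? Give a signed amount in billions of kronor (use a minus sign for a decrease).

-242 billion

Riksbank balance sheet:
  Assets:      Securities +101B, Loans to banks −226B
  Liabilities: Bank reserves +117B, Currency in circulation −242B
Commercial banking system:
  Assets:      Reserves at CB +117B, Securities −101B
  Liabilities: Checkable deposits +242B, Borrowings from CB −226B
So the change in currency in circulation is -242 billion.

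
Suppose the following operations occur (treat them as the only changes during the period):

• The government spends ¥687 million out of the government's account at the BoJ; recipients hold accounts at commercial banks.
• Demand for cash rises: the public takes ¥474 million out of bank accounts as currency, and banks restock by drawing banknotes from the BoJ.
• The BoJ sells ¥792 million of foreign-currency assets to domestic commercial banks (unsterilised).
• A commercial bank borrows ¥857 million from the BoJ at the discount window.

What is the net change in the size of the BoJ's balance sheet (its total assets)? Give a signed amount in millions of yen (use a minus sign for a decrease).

+¥65 million

BoJ balance sheet:
  Assets:      Loans to banks +¥857M, Foreign assets −¥792M
  Liabilities: Bank reserves +¥278M, Currency in circulation +¥474M, Government deposits −¥687M
Commercial banking system:
  Assets:      Reserves at CB +¥278M, Foreign assets +¥792M
  Liabilities: Checkable deposits +¥213M, Borrowings from CB +¥857M
Change in total BoJ assets = +¥65 million.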